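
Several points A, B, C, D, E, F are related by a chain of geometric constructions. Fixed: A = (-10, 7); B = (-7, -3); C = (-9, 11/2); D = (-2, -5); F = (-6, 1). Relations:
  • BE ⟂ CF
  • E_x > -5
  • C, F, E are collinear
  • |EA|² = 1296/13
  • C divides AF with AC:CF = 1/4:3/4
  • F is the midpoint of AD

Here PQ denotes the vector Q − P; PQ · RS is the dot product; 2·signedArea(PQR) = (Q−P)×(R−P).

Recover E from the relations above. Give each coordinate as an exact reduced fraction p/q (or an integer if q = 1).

1. E_x = -58/13  [C, F, E are collinear ∩ BE ⟂ CF]
2. E_y = -17/13  [C, F, E are collinear ∩ BE ⟂ CF]
   → E = (-58/13, -17/13)

E = (-58/13, -17/13)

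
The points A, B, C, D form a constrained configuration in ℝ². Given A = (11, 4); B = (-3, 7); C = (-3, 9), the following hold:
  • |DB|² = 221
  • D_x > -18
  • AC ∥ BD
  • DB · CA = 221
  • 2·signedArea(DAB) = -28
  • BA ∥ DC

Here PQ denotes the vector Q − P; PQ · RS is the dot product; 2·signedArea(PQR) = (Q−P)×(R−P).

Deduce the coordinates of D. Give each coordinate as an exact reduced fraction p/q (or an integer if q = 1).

D = (-17, 12)

1. D_x = -17  [BA ∥ DC ∩ AC ∥ BD]
2. D_y = 12  [BA ∥ DC ∩ AC ∥ BD]
   → D = (-17, 12)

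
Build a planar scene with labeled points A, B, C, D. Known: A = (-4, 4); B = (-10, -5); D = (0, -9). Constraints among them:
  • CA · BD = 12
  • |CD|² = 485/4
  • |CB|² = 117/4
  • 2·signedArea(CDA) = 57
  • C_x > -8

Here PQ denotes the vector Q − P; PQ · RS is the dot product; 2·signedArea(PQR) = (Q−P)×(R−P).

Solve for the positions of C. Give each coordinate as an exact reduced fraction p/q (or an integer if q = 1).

1. C_x = -7  [2·signedArea(CDA) = 57 ∩ CA · BD = 12]
2. C_y = -1/2  [2·signedArea(CDA) = 57 ∩ CA · BD = 12]
   → C = (-7, -1/2)

C = (-7, -1/2)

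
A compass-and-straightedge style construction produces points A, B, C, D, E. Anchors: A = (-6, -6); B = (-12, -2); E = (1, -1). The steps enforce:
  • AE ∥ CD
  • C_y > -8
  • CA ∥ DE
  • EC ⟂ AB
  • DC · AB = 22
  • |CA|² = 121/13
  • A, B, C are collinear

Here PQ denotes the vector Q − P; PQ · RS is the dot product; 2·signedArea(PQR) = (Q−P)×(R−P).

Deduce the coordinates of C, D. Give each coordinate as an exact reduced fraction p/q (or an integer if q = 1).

1. C_x = -45/13  [A, B, C are collinear ∩ EC ⟂ AB]
2. C_y = -100/13  [A, B, C are collinear ∩ EC ⟂ AB]
   → C = (-45/13, -100/13)
3. D_x = 46/13  [CA ∥ DE ∩ AE ∥ CD]
4. D_y = -35/13  [CA ∥ DE ∩ AE ∥ CD]
   → D = (46/13, -35/13)

C = (-45/13, -100/13)
D = (46/13, -35/13)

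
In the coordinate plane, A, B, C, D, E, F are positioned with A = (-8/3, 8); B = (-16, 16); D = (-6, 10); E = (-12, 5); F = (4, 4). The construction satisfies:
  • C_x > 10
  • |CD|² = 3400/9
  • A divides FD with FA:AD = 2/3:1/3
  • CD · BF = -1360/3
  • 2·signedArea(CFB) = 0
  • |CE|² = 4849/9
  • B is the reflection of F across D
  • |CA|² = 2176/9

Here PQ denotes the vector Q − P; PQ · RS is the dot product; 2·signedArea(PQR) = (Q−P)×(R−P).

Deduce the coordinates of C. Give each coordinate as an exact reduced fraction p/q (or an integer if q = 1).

C = (32/3, 0)

1. C_x = 32/3  [2·signedArea(CFB) = 0 ∩ CD · BF = -1360/3]
2. C_y = 0  [2·signedArea(CFB) = 0 ∩ CD · BF = -1360/3]
   → C = (32/3, 0)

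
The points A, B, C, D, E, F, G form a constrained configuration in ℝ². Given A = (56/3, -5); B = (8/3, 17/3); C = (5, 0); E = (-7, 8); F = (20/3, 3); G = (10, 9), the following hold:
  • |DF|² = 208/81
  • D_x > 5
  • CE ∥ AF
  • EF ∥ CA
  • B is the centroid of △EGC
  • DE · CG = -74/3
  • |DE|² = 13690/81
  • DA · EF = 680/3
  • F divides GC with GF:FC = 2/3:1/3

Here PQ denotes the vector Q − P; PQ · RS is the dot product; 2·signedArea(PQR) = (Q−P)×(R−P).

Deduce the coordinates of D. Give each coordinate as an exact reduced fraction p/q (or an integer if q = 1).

D = (16/3, 35/9)

1. D_x = 16/3  [DA · EF = 680/3 ∩ DE · CG = -74/3]
2. D_y = 35/9  [DA · EF = 680/3 ∩ DE · CG = -74/3]
   → D = (16/3, 35/9)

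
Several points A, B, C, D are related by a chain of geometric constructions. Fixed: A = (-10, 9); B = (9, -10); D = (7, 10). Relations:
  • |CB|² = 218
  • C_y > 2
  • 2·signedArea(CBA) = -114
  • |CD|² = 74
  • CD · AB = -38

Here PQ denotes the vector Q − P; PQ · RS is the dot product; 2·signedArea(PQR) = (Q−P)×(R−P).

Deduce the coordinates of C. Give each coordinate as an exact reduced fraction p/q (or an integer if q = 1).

1. C_x = 2  [CD · AB = -38 ∩ 2·signedArea(CBA) = -114]
2. C_y = 3  [CD · AB = -38 ∩ 2·signedArea(CBA) = -114]
   → C = (2, 3)

C = (2, 3)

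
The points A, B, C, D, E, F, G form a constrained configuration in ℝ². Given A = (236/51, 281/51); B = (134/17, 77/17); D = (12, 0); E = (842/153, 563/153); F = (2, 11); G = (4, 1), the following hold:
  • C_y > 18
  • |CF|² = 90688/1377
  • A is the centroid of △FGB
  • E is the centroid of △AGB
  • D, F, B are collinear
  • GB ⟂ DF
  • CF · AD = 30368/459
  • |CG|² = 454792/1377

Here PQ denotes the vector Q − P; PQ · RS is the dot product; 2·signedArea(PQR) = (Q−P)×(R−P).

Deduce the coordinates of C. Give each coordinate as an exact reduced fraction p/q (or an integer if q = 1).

1. C_x = -230/153  [line -376/51·x + 281/51·y + -51419/459 = 0 ∩ |CG|² = 454792/1377]
2. C_y = 2803/153  [line -376/51·x + 281/51·y + -51419/459 = 0 ∩ |CG|² = 454792/1377]
   → C = (-230/153, 2803/153)

C = (-230/153, 2803/153)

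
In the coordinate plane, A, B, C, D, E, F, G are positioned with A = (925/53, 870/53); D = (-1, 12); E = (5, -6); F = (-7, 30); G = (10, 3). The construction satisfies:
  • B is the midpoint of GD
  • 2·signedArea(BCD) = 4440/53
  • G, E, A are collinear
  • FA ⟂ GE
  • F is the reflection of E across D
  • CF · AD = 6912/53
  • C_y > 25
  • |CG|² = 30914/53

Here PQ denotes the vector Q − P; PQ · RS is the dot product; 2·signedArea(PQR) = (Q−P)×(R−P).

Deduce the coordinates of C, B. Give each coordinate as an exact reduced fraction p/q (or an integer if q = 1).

1. C_x = 61/53  [line 978/53·x + 234/53·y + -7086/53 = 0 ∩ |CG|² = 30914/53]
2. C_y = 1350/53  [line 978/53·x + 234/53·y + -7086/53 = 0 ∩ |CG|² = 30914/53]
   → C = (61/53, 1350/53)
3. B_x = 9/2  [B is the midpoint of GD]
4. B_y = 15/2  [B is the midpoint of GD]
   → B = (9/2, 15/2)

B = (9/2, 15/2)
C = (61/53, 1350/53)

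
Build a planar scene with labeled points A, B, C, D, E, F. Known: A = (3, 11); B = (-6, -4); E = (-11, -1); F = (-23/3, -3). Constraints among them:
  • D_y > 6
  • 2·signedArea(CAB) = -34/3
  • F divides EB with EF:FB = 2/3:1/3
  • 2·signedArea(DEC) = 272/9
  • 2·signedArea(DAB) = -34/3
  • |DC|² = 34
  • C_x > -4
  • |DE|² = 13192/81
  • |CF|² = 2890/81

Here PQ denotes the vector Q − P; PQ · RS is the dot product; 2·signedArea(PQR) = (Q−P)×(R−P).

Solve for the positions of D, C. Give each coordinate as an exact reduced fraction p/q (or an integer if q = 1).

C = (-32/9, 4/3)
D = (-5/9, 19/3)

1. D_x = -5/9  [line 15·x + -9·y + 196/3 = 0 ∩ |DE|² = 13192/81]
2. D_y = 19/3  [line 15·x + -9·y + 196/3 = 0 ∩ |DE|² = 13192/81]
   → D = (-5/9, 19/3)
3. C_x = -32/9  [2·signedArea(DEC) = 272/9 ∩ 2·signedArea(CAB) = -34/3]
4. C_y = 4/3  [2·signedArea(DEC) = 272/9 ∩ 2·signedArea(CAB) = -34/3]
   → C = (-32/9, 4/3)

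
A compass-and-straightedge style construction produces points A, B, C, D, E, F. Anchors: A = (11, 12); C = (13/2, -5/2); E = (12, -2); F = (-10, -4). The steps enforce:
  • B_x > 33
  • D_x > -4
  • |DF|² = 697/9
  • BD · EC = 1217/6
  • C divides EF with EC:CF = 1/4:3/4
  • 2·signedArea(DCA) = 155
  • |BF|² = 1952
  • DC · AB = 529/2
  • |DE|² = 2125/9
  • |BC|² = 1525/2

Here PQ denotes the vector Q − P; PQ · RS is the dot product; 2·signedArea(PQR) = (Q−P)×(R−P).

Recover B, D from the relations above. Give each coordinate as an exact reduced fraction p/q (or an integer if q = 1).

B = (34, 0)
D = (-3, 4/3)

1. D_x = -3  [line -29/2·x + 9/2·y + -99/2 = 0 ∩ |DF|² = 697/9]
2. D_y = 4/3  [line -29/2·x + 9/2·y + -99/2 = 0 ∩ |DF|² = 697/9]
   → D = (-3, 4/3)
3. B_x = 34  [BD · EC = 1217/6 ∩ DC · AB = 529/2]
4. B_y = 0  [BD · EC = 1217/6 ∩ DC · AB = 529/2]
   → B = (34, 0)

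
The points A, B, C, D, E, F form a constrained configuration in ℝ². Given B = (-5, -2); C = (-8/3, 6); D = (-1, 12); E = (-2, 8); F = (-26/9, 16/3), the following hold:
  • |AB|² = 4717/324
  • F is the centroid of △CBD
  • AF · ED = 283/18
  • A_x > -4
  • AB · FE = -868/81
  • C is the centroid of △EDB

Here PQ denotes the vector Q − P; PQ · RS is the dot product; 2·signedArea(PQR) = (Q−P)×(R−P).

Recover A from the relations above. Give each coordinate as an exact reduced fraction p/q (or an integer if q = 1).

A = (-71/18, 5/3)

1. A_x = -71/18  [AF · ED = 283/18 ∩ AB · FE = -868/81]
2. A_y = 5/3  [AF · ED = 283/18 ∩ AB · FE = -868/81]
   → A = (-71/18, 5/3)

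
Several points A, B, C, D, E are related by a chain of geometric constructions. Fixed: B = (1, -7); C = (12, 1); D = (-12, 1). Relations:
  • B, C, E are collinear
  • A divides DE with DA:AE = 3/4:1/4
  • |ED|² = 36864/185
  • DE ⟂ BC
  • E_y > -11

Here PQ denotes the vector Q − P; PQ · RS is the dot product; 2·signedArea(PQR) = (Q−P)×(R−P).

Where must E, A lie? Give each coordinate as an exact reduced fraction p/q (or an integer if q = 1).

1. E_x = -684/185  [B, C, E are collinear ∩ DE ⟂ BC]
2. E_y = -1927/185  [B, C, E are collinear ∩ DE ⟂ BC]
   → E = (-684/185, -1927/185)
3. A_x = -1068/185  [A divides DE with DA:AE = 3/4:1/4]
4. A_y = -1399/185  [A divides DE with DA:AE = 3/4:1/4]
   → A = (-1068/185, -1399/185)

A = (-1068/185, -1399/185)
E = (-684/185, -1927/185)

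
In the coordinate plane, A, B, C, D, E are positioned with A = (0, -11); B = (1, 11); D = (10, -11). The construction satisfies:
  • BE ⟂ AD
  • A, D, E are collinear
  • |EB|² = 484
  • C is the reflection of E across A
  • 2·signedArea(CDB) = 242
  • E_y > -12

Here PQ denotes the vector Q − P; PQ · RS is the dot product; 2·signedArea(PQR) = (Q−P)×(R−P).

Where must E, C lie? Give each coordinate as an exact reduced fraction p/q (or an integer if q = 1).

C = (-1, -11)
E = (1, -11)

1. E_x = 1  [A, D, E are collinear ∩ BE ⟂ AD]
2. E_y = -11  [A, D, E are collinear ∩ BE ⟂ AD]
   → E = (1, -11)
3. C_x = -1  [C is the reflection of E across A]
4. C_y = -11  [C is the reflection of E across A]
   → C = (-1, -11)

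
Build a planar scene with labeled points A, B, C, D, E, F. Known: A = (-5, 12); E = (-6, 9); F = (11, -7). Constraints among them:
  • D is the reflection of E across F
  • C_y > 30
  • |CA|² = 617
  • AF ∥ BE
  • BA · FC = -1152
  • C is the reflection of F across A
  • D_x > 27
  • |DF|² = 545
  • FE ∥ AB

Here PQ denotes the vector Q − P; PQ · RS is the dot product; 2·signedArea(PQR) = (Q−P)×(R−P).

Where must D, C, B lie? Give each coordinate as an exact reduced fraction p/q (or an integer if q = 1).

1. D_x = 28  [D is the reflection of E across F]
2. D_y = -23  [D is the reflection of E across F]
   → D = (28, -23)
3. C_x = -21  [C is the reflection of F across A]
4. C_y = 31  [C is the reflection of F across A]
   → C = (-21, 31)
5. B_x = -22  [AF ∥ BE ∩ FE ∥ AB]
6. B_y = 28  [AF ∥ BE ∩ FE ∥ AB]
   → B = (-22, 28)

B = (-22, 28)
C = (-21, 31)
D = (28, -23)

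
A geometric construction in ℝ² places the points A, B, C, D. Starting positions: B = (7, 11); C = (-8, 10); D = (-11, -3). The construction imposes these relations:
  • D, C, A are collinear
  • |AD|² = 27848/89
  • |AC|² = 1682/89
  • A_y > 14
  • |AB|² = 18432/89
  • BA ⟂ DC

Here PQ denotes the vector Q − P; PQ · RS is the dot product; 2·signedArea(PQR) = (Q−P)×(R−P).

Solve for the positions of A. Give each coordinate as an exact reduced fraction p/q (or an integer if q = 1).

A = (-625/89, 1267/89)

1. A_x = -625/89  [D, C, A are collinear ∩ BA ⟂ DC]
2. A_y = 1267/89  [D, C, A are collinear ∩ BA ⟂ DC]
   → A = (-625/89, 1267/89)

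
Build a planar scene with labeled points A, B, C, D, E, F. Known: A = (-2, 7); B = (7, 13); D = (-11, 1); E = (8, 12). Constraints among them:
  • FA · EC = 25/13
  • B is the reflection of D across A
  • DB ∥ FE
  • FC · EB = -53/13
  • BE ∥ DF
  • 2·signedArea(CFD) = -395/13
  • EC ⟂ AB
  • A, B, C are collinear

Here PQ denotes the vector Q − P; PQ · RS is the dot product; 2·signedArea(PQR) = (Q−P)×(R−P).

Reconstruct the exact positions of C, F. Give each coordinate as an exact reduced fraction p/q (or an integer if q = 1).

1. C_x = 94/13  [A, B, C are collinear ∩ EC ⟂ AB]
2. C_y = 171/13  [A, B, C are collinear ∩ EC ⟂ AB]
   → C = (94/13, 171/13)
3. F_x = -10  [DB ∥ FE ∩ BE ∥ DF]
4. F_y = 0  [DB ∥ FE ∩ BE ∥ DF]
   → F = (-10, 0)

C = (94/13, 171/13)
F = (-10, 0)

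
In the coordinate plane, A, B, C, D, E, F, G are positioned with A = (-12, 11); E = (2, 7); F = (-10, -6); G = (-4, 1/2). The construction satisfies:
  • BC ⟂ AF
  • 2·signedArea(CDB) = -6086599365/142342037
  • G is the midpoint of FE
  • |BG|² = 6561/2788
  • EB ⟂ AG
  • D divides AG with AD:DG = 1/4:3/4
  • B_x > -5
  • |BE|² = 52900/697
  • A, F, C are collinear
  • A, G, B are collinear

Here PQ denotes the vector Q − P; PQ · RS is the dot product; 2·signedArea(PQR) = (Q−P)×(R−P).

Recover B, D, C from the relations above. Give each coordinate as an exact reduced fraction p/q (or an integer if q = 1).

1. B_x = -3436/697  [A, G, B are collinear ∩ EB ⟂ AG]
2. B_y = 1199/697  [A, G, B are collinear ∩ EB ⟂ AG]
   → B = (-3436/697, 1199/697)
3. D_x = -10  [D divides AG with AD:DG = 1/4:3/4]
4. D_y = 67/8  [D divides AG with AD:DG = 1/4:3/4]
   → D = (-10, 67/8)
5. C_x = -2211028/204221  [A, F, C are collinear ∩ BC ⟂ AF]
6. C_y = 12331/12013  [A, F, C are collinear ∩ BC ⟂ AF]
   → C = (-2211028/204221, 12331/12013)

B = (-3436/697, 1199/697)
C = (-2211028/204221, 12331/12013)
D = (-10, 67/8)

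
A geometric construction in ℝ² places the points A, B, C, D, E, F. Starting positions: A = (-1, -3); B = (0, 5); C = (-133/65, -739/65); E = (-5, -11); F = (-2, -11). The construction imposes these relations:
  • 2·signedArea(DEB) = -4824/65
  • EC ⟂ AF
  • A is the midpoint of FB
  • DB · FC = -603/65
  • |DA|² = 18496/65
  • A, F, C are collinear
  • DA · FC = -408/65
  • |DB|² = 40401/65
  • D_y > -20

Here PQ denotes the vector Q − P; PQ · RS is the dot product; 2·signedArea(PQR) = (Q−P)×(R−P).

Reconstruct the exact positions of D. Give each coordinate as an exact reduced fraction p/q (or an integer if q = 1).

1. D_x = -201/65  [DA · FC = -408/65 ∩ 2·signedArea(DEB) = -4824/65]
2. D_y = -1283/65  [DA · FC = -408/65 ∩ 2·signedArea(DEB) = -4824/65]
   → D = (-201/65, -1283/65)

D = (-201/65, -1283/65)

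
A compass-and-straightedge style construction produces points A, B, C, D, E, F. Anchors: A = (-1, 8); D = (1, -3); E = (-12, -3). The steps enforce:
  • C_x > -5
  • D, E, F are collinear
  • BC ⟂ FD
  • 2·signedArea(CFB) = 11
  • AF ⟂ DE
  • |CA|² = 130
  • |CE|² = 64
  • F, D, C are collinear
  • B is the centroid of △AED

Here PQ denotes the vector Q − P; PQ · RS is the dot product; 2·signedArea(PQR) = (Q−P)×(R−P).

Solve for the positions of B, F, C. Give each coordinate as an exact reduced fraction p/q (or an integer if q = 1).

1. B_x = -4  [B is the centroid of △AED]
2. B_y = 2/3  [B is the centroid of △AED]
   → B = (-4, 2/3)
3. F_x = -1  [D, E, F are collinear ∩ AF ⟂ DE]
4. F_y = -3  [D, E, F are collinear ∩ AF ⟂ DE]
   → F = (-1, -3)
5. C_x = -4  [F, D, C are collinear ∩ BC ⟂ FD]
6. C_y = -3  [F, D, C are collinear ∩ BC ⟂ FD]
   → C = (-4, -3)

B = (-4, 2/3)
C = (-4, -3)
F = (-1, -3)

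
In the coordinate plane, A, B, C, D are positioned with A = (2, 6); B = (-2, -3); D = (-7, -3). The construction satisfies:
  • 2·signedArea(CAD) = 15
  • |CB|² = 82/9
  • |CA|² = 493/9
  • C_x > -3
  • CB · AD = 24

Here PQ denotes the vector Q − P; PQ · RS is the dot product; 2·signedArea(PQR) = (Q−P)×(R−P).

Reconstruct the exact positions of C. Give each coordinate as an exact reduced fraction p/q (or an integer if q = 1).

C = (-7/3, 0)

1. C_x = -7/3  [CB · AD = 24 ∩ 2·signedArea(CAD) = 15]
2. C_y = 0  [CB · AD = 24 ∩ 2·signedArea(CAD) = 15]
   → C = (-7/3, 0)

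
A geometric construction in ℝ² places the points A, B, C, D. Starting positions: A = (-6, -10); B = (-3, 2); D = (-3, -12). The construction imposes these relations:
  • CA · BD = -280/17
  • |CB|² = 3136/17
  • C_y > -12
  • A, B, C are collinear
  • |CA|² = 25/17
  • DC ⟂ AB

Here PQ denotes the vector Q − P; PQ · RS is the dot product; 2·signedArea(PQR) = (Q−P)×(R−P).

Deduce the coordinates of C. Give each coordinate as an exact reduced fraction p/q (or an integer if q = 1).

C = (-107/17, -190/17)

1. C_x = -107/17  [A, B, C are collinear ∩ DC ⟂ AB]
2. C_y = -190/17  [A, B, C are collinear ∩ DC ⟂ AB]
   → C = (-107/17, -190/17)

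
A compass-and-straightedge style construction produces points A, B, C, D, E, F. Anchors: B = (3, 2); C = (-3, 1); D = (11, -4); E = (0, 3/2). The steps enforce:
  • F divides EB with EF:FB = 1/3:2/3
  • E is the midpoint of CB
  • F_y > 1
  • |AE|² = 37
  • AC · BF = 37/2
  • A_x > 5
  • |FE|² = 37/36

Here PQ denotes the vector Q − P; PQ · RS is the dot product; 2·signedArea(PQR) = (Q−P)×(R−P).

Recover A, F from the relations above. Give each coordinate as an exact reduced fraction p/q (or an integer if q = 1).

1. F_x = 1  [F divides EB with EF:FB = 1/3:2/3]
2. F_y = 5/3  [F divides EB with EF:FB = 1/3:2/3]
   → F = (1, 5/3)
3. A_x = 6  [line 2·x + 1/3·y + -77/6 = 0 ∩ |AE|² = 37]
4. A_y = 5/2  [line 2·x + 1/3·y + -77/6 = 0 ∩ |AE|² = 37]
   → A = (6, 5/2)

A = (6, 5/2)
F = (1, 5/3)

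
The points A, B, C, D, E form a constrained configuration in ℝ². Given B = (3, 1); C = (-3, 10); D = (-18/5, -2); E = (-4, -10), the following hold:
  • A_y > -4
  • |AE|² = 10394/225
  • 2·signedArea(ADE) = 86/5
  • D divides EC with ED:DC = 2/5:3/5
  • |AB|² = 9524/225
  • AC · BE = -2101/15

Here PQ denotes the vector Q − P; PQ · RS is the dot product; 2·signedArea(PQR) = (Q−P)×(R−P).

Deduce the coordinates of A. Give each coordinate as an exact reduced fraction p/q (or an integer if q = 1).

A = (-23/15, -11/3)

1. A_x = -23/15  [2·signedArea(ADE) = 86/5 ∩ AC · BE = -2101/15]
2. A_y = -11/3  [2·signedArea(ADE) = 86/5 ∩ AC · BE = -2101/15]
   → A = (-23/15, -11/3)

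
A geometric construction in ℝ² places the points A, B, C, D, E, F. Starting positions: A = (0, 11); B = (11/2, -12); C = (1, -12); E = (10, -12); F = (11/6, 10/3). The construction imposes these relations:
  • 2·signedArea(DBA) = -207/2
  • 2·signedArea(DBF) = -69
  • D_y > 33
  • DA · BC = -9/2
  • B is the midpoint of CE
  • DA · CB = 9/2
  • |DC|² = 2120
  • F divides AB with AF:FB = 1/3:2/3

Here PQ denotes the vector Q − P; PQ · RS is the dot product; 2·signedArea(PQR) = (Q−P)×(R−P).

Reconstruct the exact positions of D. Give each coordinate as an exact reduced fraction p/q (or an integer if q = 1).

1. D_x = -1  [2·signedArea(DBA) = -207/2 ∩ DA · BC = -9/2]
2. D_y = 34  [2·signedArea(DBA) = -207/2 ∩ DA · BC = -9/2]
   → D = (-1, 34)

D = (-1, 34)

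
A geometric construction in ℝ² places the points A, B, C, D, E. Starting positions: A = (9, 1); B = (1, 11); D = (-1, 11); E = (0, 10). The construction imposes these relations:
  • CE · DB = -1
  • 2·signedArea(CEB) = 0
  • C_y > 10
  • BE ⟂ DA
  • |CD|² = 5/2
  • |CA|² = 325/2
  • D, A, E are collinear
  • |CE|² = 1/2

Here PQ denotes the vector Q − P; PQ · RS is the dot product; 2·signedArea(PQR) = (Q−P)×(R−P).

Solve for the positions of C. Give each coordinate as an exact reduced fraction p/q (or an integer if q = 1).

1. C_x = 1/2  [2·signedArea(CEB) = 0 ∩ CE · DB = -1]
2. C_y = 21/2  [2·signedArea(CEB) = 0 ∩ CE · DB = -1]
   → C = (1/2, 21/2)

C = (1/2, 21/2)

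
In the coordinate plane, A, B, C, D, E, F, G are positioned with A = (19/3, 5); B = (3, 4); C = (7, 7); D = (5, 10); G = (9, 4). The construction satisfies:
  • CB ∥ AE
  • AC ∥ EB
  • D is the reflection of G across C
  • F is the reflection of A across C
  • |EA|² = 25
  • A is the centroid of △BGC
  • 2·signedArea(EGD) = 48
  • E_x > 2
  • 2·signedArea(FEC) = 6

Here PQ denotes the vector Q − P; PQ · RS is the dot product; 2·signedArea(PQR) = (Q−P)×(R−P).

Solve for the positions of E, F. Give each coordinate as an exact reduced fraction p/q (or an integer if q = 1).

E = (7/3, 2)
F = (23/3, 9)

1. E_x = 7/3  [AC ∥ EB ∩ CB ∥ AE]
2. E_y = 2  [AC ∥ EB ∩ CB ∥ AE]
   → E = (7/3, 2)
3. F_x = 23/3  [F is the reflection of A across C]
4. F_y = 9  [F is the reflection of A across C]
   → F = (23/3, 9)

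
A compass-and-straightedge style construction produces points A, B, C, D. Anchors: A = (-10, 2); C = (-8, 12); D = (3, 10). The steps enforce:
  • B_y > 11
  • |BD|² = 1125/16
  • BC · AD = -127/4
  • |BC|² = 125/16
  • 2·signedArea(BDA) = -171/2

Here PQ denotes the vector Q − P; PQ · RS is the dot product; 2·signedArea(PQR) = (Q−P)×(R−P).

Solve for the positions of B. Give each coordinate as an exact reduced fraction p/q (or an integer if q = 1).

B = (-21/4, 23/2)

1. B_x = -21/4  [2·signedArea(BDA) = -171/2 ∩ BC · AD = -127/4]
2. B_y = 23/2  [2·signedArea(BDA) = -171/2 ∩ BC · AD = -127/4]
   → B = (-21/4, 23/2)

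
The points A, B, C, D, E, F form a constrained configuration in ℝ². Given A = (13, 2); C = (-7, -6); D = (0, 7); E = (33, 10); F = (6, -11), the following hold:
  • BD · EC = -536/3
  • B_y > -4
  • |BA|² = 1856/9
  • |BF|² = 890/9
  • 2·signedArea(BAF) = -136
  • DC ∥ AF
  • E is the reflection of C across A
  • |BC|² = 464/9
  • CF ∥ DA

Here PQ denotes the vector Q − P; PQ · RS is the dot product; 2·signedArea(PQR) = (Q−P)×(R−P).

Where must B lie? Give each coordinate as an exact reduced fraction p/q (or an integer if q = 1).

1. B_x = -1/3  [2·signedArea(BAF) = -136 ∩ BD · EC = -536/3]
2. B_y = -10/3  [2·signedArea(BAF) = -136 ∩ BD · EC = -536/3]
   → B = (-1/3, -10/3)

B = (-1/3, -10/3)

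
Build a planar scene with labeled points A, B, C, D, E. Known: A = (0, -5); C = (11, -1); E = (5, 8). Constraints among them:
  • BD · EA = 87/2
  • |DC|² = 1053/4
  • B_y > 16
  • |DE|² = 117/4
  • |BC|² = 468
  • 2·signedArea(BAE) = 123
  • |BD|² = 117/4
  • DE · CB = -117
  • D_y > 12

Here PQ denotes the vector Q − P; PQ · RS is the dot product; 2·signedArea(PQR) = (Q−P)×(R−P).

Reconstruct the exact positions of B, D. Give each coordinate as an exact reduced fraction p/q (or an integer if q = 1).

B = (-1, 17)
D = (2, 25/2)

1. B_x = -1  [line -13·x + 5·y + -98 = 0 ∩ |BC|² = 468]
2. B_y = 17  [line -13·x + 5·y + -98 = 0 ∩ |BC|² = 468]
   → B = (-1, 17)
3. D_x = 2  [DE · CB = -117 ∩ BD · EA = 87/2]
4. D_y = 25/2  [DE · CB = -117 ∩ BD · EA = 87/2]
   → D = (2, 25/2)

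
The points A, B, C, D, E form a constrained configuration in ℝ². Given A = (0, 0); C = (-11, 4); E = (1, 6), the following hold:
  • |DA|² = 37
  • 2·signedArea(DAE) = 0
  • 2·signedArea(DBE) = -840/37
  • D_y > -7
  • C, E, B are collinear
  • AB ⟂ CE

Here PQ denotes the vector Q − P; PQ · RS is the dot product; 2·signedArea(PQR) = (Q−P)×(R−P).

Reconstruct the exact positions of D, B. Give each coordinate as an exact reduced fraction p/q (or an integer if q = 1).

1. B_x = -35/37  [C, E, B are collinear ∩ AB ⟂ CE]
2. B_y = 210/37  [C, E, B are collinear ∩ AB ⟂ CE]
   → B = (-35/37, 210/37)
3. D_x = -1  [2·signedArea(DAE) = 0 ∩ 2·signedArea(DBE) = -840/37]
4. D_y = -6  [2·signedArea(DAE) = 0 ∩ 2·signedArea(DBE) = -840/37]
   → D = (-1, -6)

B = (-35/37, 210/37)
D = (-1, -6)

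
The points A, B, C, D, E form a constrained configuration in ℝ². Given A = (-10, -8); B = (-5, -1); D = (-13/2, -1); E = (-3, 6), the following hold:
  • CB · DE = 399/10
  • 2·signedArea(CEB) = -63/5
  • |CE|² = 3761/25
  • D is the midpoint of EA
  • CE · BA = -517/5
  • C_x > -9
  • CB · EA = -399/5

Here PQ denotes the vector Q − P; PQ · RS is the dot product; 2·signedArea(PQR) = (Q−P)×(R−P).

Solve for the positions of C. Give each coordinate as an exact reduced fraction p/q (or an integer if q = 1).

1. C_x = -8  [CB · EA = -399/5 ∩ CE · BA = -517/5]
2. C_y = -26/5  [CB · EA = -399/5 ∩ CE · BA = -517/5]
   → C = (-8, -26/5)

C = (-8, -26/5)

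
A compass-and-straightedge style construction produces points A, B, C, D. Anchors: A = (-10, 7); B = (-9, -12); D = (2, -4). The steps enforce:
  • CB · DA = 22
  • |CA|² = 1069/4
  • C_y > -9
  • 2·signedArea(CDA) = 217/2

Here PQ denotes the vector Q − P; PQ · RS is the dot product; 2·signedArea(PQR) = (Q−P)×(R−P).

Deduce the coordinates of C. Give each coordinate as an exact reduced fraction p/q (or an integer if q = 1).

1. C_x = -7/2  [CB · DA = 22 ∩ 2·signedArea(CDA) = 217/2]
2. C_y = -8  [CB · DA = 22 ∩ 2·signedArea(CDA) = 217/2]
   → C = (-7/2, -8)

C = (-7/2, -8)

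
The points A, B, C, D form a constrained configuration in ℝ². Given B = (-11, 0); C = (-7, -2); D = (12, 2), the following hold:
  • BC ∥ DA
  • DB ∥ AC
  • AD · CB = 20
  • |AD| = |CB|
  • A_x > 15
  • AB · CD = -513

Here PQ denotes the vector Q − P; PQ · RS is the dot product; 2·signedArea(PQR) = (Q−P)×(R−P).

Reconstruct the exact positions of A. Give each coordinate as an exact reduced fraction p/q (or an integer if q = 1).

1. A_x = 16  [DB ∥ AC ∩ BC ∥ DA]
2. A_y = 0  [DB ∥ AC ∩ BC ∥ DA]
   → A = (16, 0)

A = (16, 0)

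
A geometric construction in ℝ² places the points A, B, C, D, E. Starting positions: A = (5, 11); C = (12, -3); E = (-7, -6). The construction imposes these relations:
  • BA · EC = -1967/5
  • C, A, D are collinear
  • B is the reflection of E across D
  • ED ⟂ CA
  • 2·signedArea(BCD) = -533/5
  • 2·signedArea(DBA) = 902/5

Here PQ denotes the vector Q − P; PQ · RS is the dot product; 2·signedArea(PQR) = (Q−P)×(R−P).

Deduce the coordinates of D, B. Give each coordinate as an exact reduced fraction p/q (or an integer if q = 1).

1. D_x = 47/5  [C, A, D are collinear ∩ ED ⟂ CA]
2. D_y = 11/5  [C, A, D are collinear ∩ ED ⟂ CA]
   → D = (47/5, 11/5)
3. B_x = 129/5  [B is the reflection of E across D]
4. B_y = 52/5  [B is the reflection of E across D]
   → B = (129/5, 52/5)

B = (129/5, 52/5)
D = (47/5, 11/5)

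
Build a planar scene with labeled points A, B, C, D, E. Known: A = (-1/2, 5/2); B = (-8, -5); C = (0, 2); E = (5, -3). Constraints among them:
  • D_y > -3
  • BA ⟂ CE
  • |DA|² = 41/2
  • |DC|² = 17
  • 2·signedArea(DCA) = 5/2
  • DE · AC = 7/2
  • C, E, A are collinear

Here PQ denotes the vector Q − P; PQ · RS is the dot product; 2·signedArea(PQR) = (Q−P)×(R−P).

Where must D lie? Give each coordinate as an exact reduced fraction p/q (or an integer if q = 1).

1. D_x = -1  [2·signedArea(DCA) = 5/2 ∩ DE · AC = 7/2]
2. D_y = -2  [2·signedArea(DCA) = 5/2 ∩ DE · AC = 7/2]
   → D = (-1, -2)

D = (-1, -2)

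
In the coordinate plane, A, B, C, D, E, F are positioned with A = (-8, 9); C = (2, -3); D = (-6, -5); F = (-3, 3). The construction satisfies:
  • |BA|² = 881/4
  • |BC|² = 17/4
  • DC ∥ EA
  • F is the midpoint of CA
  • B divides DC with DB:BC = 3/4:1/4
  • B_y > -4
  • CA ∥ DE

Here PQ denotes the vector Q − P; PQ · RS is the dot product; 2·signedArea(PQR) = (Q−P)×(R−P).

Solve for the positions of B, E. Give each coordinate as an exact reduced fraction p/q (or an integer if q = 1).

1. B_x = 0  [B divides DC with DB:BC = 3/4:1/4]
2. B_y = -7/2  [B divides DC with DB:BC = 3/4:1/4]
   → B = (0, -7/2)
3. E_x = -16  [DC ∥ EA ∩ CA ∥ DE]
4. E_y = 7  [DC ∥ EA ∩ CA ∥ DE]
   → E = (-16, 7)

B = (0, -7/2)
E = (-16, 7)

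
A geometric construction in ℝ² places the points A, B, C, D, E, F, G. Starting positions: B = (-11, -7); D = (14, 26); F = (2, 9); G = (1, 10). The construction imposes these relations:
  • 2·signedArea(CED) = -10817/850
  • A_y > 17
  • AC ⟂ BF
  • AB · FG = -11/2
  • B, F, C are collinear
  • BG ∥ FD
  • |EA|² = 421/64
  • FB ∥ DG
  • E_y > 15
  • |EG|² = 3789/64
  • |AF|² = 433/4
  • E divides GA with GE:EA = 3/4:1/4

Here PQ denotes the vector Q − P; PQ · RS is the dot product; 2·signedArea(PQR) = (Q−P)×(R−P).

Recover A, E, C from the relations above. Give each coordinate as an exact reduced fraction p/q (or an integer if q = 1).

1. A_x = 8  [line 1·x + -1·y + 19/2 = 0 ∩ |AF|² = 433/4]
2. A_y = 35/2  [line 1·x + -1·y + 19/2 = 0 ∩ |AF|² = 433/4]
   → A = (8, 35/2)
3. E_x = 25/4  [E divides GA with GE:EA = 3/4:1/4]
4. E_y = 125/8  [E divides GA with GE:EA = 3/4:1/4]
   → E = (25/4, 125/8)
5. C_x = 3632/425  [B, F, C are collinear ∩ AC ⟂ BF]
6. C_y = 7249/425  [B, F, C are collinear ∩ AC ⟂ BF]
   → C = (3632/425, 7249/425)

A = (8, 35/2)
C = (3632/425, 7249/425)
E = (25/4, 125/8)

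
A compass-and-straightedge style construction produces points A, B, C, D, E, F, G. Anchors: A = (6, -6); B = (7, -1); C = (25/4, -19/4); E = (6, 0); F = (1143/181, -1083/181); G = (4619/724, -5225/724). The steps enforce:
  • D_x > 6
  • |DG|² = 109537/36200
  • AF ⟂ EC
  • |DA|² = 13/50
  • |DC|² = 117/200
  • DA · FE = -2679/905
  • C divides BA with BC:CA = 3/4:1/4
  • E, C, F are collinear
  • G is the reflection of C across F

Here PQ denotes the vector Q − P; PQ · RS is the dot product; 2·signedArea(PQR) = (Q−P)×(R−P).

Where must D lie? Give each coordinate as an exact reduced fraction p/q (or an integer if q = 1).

D = (61/10, -11/2)

1. D_x = 61/10  [line 57/181·x + -1083/181·y + -31521/905 = 0 ∩ |DA|² = 13/50]
2. D_y = -11/2  [line 57/181·x + -1083/181·y + -31521/905 = 0 ∩ |DA|² = 13/50]
   → D = (61/10, -11/2)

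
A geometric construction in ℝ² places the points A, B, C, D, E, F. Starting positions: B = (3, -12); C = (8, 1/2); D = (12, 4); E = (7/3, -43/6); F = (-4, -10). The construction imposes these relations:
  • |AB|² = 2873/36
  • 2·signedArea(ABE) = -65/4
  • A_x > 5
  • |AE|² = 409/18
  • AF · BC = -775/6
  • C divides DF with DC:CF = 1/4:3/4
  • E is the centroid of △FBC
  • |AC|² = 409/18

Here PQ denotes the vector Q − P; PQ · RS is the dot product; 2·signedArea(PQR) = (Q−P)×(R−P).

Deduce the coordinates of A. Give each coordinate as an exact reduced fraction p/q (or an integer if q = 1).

A = (31/6, -10/3)

1. A_x = 31/6  [AF · BC = -775/6 ∩ 2·signedArea(ABE) = -65/4]
2. A_y = -10/3  [AF · BC = -775/6 ∩ 2·signedArea(ABE) = -65/4]
   → A = (31/6, -10/3)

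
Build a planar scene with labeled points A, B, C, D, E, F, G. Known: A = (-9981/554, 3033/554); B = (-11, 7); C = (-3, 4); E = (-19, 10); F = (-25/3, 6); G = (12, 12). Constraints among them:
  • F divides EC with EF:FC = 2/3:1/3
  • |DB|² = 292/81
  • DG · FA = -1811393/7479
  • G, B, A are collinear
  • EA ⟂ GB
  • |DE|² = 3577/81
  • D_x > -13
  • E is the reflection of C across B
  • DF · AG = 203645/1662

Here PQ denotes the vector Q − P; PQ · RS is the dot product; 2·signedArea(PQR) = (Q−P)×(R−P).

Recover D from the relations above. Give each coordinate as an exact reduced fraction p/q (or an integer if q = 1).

D = (-115/9, 23/3)

1. D_x = -115/9  [DF · AG = 203645/1662 ∩ DG · FA = -1811393/7479]
2. D_y = 23/3  [DF · AG = 203645/1662 ∩ DG · FA = -1811393/7479]
   → D = (-115/9, 23/3)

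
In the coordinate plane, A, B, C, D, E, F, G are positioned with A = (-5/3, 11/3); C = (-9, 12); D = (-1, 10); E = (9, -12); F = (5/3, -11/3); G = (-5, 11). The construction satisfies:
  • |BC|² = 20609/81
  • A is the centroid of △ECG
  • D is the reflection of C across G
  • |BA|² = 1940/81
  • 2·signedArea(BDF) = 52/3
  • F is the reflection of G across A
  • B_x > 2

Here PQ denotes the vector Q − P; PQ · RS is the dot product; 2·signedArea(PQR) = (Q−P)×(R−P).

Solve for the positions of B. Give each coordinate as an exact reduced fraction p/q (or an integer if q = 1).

1. B_x = 19/9  [line 41/3·x + 8/3·y + -91/3 = 0 ∩ |BC|² = 20609/81]
2. B_y = 5/9  [line 41/3·x + 8/3·y + -91/3 = 0 ∩ |BC|² = 20609/81]
   → B = (19/9, 5/9)

B = (19/9, 5/9)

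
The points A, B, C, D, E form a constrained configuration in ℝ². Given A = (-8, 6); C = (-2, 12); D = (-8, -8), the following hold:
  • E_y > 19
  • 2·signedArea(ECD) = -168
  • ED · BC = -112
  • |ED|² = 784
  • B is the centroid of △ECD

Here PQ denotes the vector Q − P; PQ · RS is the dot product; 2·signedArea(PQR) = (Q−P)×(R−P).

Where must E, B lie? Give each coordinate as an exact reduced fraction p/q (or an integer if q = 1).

B = (-6, 8)
E = (-8, 20)

1. E_x = -8  [line 20·x + -6·y + 280 = 0 ∩ |ED|² = 784]
2. E_y = 20  [line 20·x + -6·y + 280 = 0 ∩ |ED|² = 784]
   → E = (-8, 20)
3. B_x = -6  [ED · BC = -112 ∩ B is the centroid of △ECD]
4. B_y = 8  [ED · BC = -112 ∩ B is the centroid of △ECD]
   → B = (-6, 8)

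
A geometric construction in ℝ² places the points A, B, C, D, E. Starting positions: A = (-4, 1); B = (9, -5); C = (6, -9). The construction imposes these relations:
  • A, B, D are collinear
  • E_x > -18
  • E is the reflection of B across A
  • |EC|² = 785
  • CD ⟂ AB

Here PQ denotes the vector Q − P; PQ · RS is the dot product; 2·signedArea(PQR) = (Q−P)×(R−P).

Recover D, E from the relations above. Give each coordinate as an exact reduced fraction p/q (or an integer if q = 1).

D = (330/41, -187/41)
E = (-17, 7)

1. D_x = 330/41  [A, B, D are collinear ∩ CD ⟂ AB]
2. D_y = -187/41  [A, B, D are collinear ∩ CD ⟂ AB]
   → D = (330/41, -187/41)
3. E_x = -17  [E is the reflection of B across A]
4. E_y = 7  [E is the reflection of B across A]
   → E = (-17, 7)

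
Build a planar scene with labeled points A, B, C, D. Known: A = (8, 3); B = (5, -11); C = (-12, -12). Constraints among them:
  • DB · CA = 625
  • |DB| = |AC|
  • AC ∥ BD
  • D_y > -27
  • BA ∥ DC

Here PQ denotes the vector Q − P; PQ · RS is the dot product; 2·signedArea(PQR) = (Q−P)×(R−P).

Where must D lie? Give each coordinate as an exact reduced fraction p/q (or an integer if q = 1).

1. D_x = -15  [BA ∥ DC ∩ AC ∥ BD]
2. D_y = -26  [BA ∥ DC ∩ AC ∥ BD]
   → D = (-15, -26)

D = (-15, -26)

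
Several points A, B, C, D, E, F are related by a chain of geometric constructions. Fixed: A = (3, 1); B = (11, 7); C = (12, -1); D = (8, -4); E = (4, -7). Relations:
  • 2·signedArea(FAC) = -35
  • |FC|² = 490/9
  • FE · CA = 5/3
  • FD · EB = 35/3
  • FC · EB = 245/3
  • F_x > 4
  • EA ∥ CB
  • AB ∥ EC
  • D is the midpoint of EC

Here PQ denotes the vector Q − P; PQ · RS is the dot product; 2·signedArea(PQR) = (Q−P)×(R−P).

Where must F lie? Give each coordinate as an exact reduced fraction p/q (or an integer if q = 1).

1. F_x = 5  [FC · EB = 245/3 ∩ 2·signedArea(FAC) = -35]
2. F_y = -10/3  [FC · EB = 245/3 ∩ 2·signedArea(FAC) = -35]
   → F = (5, -10/3)

F = (5, -10/3)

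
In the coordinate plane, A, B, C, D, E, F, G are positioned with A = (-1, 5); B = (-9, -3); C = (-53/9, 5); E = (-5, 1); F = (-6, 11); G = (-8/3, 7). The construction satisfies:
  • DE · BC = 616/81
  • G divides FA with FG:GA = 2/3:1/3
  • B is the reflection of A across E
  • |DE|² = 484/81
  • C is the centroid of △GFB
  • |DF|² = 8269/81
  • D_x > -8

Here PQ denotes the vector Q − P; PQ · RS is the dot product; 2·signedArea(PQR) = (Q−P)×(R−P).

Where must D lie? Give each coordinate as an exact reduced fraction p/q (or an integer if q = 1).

D = (-67/9, 1)

1. D_x = -67/9  [line -28/9·x + -8·y + -1228/81 = 0 ∩ |DF|² = 8269/81]
2. D_y = 1  [line -28/9·x + -8·y + -1228/81 = 0 ∩ |DF|² = 8269/81]
   → D = (-67/9, 1)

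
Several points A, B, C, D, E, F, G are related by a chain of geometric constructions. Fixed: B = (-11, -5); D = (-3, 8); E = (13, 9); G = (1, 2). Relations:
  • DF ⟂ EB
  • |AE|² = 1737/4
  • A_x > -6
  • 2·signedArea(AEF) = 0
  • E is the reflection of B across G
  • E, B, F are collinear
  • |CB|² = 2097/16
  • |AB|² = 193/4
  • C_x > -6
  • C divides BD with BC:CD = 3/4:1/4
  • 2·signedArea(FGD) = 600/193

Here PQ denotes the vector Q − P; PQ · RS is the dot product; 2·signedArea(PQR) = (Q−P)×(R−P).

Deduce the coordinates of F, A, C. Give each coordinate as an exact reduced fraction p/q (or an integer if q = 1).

A = (-5, -3/2)
C = (-5, 19/4)
F = (121/193, 344/193)

1. F_x = 121/193  [E, B, F are collinear ∩ DF ⟂ EB]
2. F_y = 344/193  [E, B, F are collinear ∩ DF ⟂ EB]
   → F = (121/193, 344/193)
3. A_x = -5  [line 1393/193·x + -2388/193·y + 3383/193 = 0 ∩ |AB|² = 193/4]
4. A_y = -3/2  [line 1393/193·x + -2388/193·y + 3383/193 = 0 ∩ |AB|² = 193/4]
   → A = (-5, -3/2)
5. C_x = -5  [C divides BD with BC:CD = 3/4:1/4]
6. C_y = 19/4  [C divides BD with BC:CD = 3/4:1/4]
   → C = (-5, 19/4)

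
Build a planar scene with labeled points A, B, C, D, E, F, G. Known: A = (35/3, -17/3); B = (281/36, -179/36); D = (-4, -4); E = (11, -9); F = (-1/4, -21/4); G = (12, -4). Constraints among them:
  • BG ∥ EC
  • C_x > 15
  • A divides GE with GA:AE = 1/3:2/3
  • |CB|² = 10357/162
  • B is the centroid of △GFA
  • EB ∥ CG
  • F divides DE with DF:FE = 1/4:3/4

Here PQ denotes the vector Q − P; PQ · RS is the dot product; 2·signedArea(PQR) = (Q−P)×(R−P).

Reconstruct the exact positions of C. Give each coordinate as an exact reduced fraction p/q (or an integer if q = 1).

1. C_x = 547/36  [EB ∥ CG ∩ BG ∥ EC]
2. C_y = -289/36  [EB ∥ CG ∩ BG ∥ EC]
   → C = (547/36, -289/36)

C = (547/36, -289/36)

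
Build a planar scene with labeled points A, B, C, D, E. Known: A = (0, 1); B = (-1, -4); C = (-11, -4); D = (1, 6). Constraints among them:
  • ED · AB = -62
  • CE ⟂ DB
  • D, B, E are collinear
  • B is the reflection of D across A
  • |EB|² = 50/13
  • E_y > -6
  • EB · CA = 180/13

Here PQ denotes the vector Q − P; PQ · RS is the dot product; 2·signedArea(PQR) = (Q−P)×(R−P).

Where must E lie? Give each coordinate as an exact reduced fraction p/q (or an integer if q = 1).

1. E_x = -18/13  [D, B, E are collinear ∩ CE ⟂ DB]
2. E_y = -77/13  [D, B, E are collinear ∩ CE ⟂ DB]
   → E = (-18/13, -77/13)

E = (-18/13, -77/13)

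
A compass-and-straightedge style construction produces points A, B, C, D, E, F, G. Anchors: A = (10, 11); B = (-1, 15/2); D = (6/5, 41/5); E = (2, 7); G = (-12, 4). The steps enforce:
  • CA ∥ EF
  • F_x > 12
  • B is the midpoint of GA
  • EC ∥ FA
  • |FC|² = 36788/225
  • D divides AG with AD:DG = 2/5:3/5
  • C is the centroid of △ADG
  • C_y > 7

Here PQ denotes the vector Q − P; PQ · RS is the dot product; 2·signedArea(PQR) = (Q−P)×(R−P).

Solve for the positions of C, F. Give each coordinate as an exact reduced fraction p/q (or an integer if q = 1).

1. C_x = -4/15  [C is the centroid of △ADG]
2. C_y = 116/15  [C is the centroid of △ADG]
   → C = (-4/15, 116/15)
3. F_x = 184/15  [EC ∥ FA ∩ CA ∥ EF]
4. F_y = 154/15  [EC ∥ FA ∩ CA ∥ EF]
   → F = (184/15, 154/15)

C = (-4/15, 116/15)
F = (184/15, 154/15)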